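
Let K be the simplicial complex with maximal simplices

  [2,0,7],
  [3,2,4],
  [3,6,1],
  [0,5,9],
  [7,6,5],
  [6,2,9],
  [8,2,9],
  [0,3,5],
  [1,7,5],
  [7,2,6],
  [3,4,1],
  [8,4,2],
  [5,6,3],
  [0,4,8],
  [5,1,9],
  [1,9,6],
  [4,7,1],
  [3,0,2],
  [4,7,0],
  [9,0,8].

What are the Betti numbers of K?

Order the vertices as 0 < 1 < 2 < 3 < 4 < 5 < 6 < 7 < 8 < 9. Listing each simplex with vertices in this order, K has dimension 2 with simplices:

  0-simplices (10): [0], [1], [2], [3], [4], [5], [6], [7], [8], [9]
  1-simplices (30): (30 of them)
  2-simplices (20): (20 of them)

giving chain groups C_0 ≅ Z^10, C_1 ≅ Z^30, C_2 ≅ Z^20.

The boundary map ∂_1: C_1 → C_0 is given by ∂[p,q] = [q] − [p].
The 10×30 boundary matrix has rank 9 and Smith normal form diag(1,1,1,1,1,1,1,1,1).

The boundary map ∂_2: C_2 → C_1 maps a triangle to the signed sum of its edges. For instance
  ∂[1,6,9] = [6,9] − [1,9] + [1,6],
  ∂[0,5,9] = [5,9] − [0,9] + [0,5].
The resulting 30×20 matrix has rank 20, and its Smith normal form has invariant factors (1,1,1,1,1,1,1,1,1,1,1,1,1,1,1,1,1,1,1,2).

Reading off H_k = ker ∂_k / im ∂_{k+1}:

  H_0: rank C_0 − rank ∂_1 = 10 − 9 = 1, and the invariant factors of ∂_1 are all 1, so H_0 ≅ Z.
  H_1: rank ker ∂_1 − rank ∂_2 = (30 − 9) − 20 = 1, and ∂_2 has invariant factor 2 > 1, so H_1 ≅ Z × Z/2.
  H_2: rank ker ∂_2 − rank ∂_3 = (20 − 20) − 0 = 0, and there is no ∂_3, so H_2 ≅ 0.

As a check, the Euler characteristic is 10 − 30 + 20 = 0, which agrees with 1 − 1 + 0 = 0.

Hence the Betti numbers are b_0 = 1, b_1 = 1, b_2 = 0.

b_0 = 1, b_1 = 1, b_2 = 0.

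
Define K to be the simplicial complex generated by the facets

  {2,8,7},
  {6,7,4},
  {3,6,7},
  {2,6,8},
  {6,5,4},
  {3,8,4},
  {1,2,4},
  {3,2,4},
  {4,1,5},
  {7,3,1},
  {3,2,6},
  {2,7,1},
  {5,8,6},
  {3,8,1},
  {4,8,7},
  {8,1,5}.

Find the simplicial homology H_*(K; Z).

K has 8 vertices, 24 edges, 16 triangles.
rank ∂_0 = 0, rank ∂_1 = 7 ⇒ b_0 = 8 − 0 − 7 = 1; all invariant factors of ∂_1 are 1 so no torsion. So H_0 ≅ Z.
rank ∂_1 = 7, rank ∂_2 = 15 ⇒ b_1 = 24 − 7 − 15 = 2; all invariant factors of ∂_2 are 1 so no torsion. So H_1 ≅ Z^2.
rank ∂_2 = 15, rank ∂_3 = 0 ⇒ b_2 = 16 − 15 − 0 = 1. So H_2 ≅ Z.

H_0 = Z,  H_1 = Z^2,  H_2 = Z.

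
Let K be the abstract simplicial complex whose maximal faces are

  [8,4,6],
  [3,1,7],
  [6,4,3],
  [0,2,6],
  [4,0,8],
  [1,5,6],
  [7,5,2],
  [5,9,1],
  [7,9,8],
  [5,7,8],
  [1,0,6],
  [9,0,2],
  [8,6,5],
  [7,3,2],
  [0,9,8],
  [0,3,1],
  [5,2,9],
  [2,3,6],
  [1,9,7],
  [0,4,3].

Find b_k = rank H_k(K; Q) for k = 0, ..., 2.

Fix the vertex order 0 < 1 < 2 < 3 < 4 < 5 < 6 < 7 < 8 < 9 and write every simplex with vertices in increasing order. Then dim K = 2 and the simplices of K are:

  0-simplices (10): [0], [1], [2], [3], [4], [5], [6], [7], [8], [9]
  1-simplices (30): (30 of them)
  2-simplices (20): (20 of them)

Hence C_0 ≅ Z^10, C_1 ≅ Z^30, C_2 ≅ Z^20.

Boundary ∂_1: C_1 → C_0 maps an edge to its endpoints' difference, ∂[p,q] = q − p.
The resulting 10×30 matrix has rank 9, and its Smith normal form has invariant factors (1,1,1,1,1,1,1,1,1).

Boundary ∂_2: C_2 → C_1 acts by ∂[p,q,r] = [q,r] − [p,r] + [p,q]. For instance
  ∂[3,4,6] = [4,6] − [3,6] + [3,4],
  ∂[2,3,7] = [3,7] − [2,7] + [2,3].
The 30×20 boundary matrix has rank 20 and Smith normal form diag(1,1,1,1,1,1,1,1,1,1,1,1,1,1,1,1,1,1,1,2).

Computing H_k = (kernel of ∂_k) / (image of ∂_{k+1}):

  H_0: rank C_0 − rank ∂_1 = 10 − 9 = 1, and the invariant factors of ∂_1 are all 1, so H_0 ≅ Z.
  H_1: rank ker ∂_1 − rank ∂_2 = (30 − 9) − 20 = 1, and ∂_2 has invariant factor 2 > 1, so H_1 ≅ Z ⊕ Z/2.
  H_2: rank ker ∂_2 − rank ∂_3 = (20 − 20) − 0 = 0, and there is no ∂_3, so H_2 ≅ 0.

Hence the Betti numbers are b_0 = 1, b_1 = 1, b_2 = 0.

b_0 = 1, b_1 = 1, b_2 = 0.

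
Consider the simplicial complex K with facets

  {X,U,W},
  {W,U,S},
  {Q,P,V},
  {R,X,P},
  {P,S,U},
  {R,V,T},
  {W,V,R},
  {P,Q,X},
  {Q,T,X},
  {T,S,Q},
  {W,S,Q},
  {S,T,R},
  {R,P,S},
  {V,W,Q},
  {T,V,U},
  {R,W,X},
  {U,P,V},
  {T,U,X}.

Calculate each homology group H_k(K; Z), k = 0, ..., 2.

We work with the vertex ordering P < Q < R < S < T < U < V < W < X. The simplices of K, each written with vertices in increasing order, are:

  0-simplices (9): P, Q, R, S, T, U, V, W, X
  1-simplices (27): PQ, PR, PS, PU, PV, PX, QS, QT, QV, QW, QX, RS, RT, RV, RW, RX, ST, SU, SW, TU, TV, TX, UV, UW, UX, VW, WX
  2-simplices (18): PQV, PQX, PRS, PRX, PSU, PUV, QST, QSW, QTX, QVW, RST, RTV, RVW, RWX, SUW, TUV, TUX, UWX

giving chain groups C_0 ≅ Z^9, C_1 ≅ Z^27, C_2 ≅ Z^18.

The boundary map ∂_1: C_1 → C_0 maps an edge to its endpoints' difference, ∂[p,q] = q − p. For instance
  ∂PS = S − P.
The 9×27 boundary matrix has rank 8 and Smith normal form diag(1,1,1,1,1,1,1,1).

The boundary map ∂_2: C_2 → C_1 maps a triangle to the signed sum of its edges. For instance
  ∂PRS = RS − PS + PR,
  ∂QST = ST − QT + QS.
The 27×18 boundary matrix has rank 17 and Smith normal form diag(1,1,1,1,1,1,1,1,1,1,1,1,1,1,1,1,1).

Now H_k = ker ∂_k / im ∂_{k+1}, so:

  H_0: rank C_0 − rank ∂_1 = 9 − 8 = 1, and the invariant factors of ∂_1 are all 1, so H_0 = Z.
  H_1: rank ker ∂_1 − rank ∂_2 = (27 − 8) − 17 = 2, and the invariant factors of ∂_2 are all 1, so H_1 = Z^2.
  H_2: rank ker ∂_2 − rank ∂_3 = (18 − 17) − 0 = 1, and there is no ∂_3, so H_2 = Z.

H_0 = Z,  H_1 = Z^2,  H_2 = Z.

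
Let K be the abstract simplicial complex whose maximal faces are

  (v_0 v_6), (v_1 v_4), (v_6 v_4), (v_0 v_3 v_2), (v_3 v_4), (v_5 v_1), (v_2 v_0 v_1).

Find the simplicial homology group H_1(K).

Take the total order v_0 < v_1 < v_2 < v_3 < v_4 < v_5 < v_6 on the vertex set. Then K (dimension 2) consists of the simplices:

  0-simplices (7): [v_0], [v_1], [v_2], [v_3], [v_4], [v_5], [v_6]
  1-simplices (10): [v_0,v_1], [v_0,v_2], [v_0,v_3], [v_0,v_6], [v_1,v_2], [v_1,v_4], [v_1,v_5], [v_2,v_3], [v_3,v_4], [v_4,v_6]
  2-simplices (2): [v_0,v_1,v_2], [v_0,v_2,v_3]

giving chain groups C_0 ≅ Z^7, C_1 ≅ Z^10, C_2 ≅ Z^2.

Boundary ∂_1: C_1 → C_0 maps an edge to its endpoints' difference, ∂[p,q] = q − p. For instance
  ∂[v_0,v_2] = [v_2] − [v_0].
The resulting 7×10 matrix has rank 6, and its Smith normal form has invariant factors (1,1,1,1,1,1).

Boundary ∂_2: C_2 → C_1 sends each 2-simplex [p,q,r] to [q,r] − [p,r] + [p,q]. For instance
  ∂[v_0,v_1,v_2] = [v_1,v_2] − [v_0,v_2] + [v_0,v_1],
  ∂[v_0,v_2,v_3] = [v_2,v_3] − [v_0,v_3] + [v_0,v_2].
This gives a 10×2 integer matrix of rank 2; reducing to Smith normal form yields diagonal entries (1,1).

Computing H_k = (kernel of ∂_k) / (image of ∂_{k+1}):

  H_1: rank ker ∂_1 − rank ∂_2 = (10 − 6) − 2 = 2, and the invariant factors of ∂_2 are all 1, so H_1 = Z^2.

H_1 ≅ Z^2.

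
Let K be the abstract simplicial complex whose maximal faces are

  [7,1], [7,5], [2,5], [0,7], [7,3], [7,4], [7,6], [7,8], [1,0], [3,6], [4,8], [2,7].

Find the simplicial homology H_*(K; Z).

We work with the vertex ordering 0 < 1 < 2 < 3 < 4 < 5 < 6 < 7 < 8. The simplices of K, each written with vertices in increasing order, are:

  0-simplices (9): [0], [1], [2], [3], [4], [5], [6], [7], [8]
  1-simplices (12): [0,1], [0,7], [1,7], [2,5], [2,7], [3,6], [3,7], [4,7], [4,8], [5,7], [6,7], [7,8]

Hence C_0 ≅ Z^9, C_1 ≅ Z^12.

The boundary map ∂_1: C_1 → C_0 sends each edge [p,q] (with p < q) to q − p. For instance
  ∂[0,1] = [1] − [0].
As a 9×12 matrix over Z this has rank 8, with invariant factors (1,1,1,1,1,1,1,1).

Now H_k = ker ∂_k / im ∂_{k+1}, so:

  H_0: rank C_0 − rank ∂_1 = 9 − 8 = 1, and the invariant factors of ∂_1 are all 1, so H_0 = Z.
  H_1: rank ker ∂_1 − rank ∂_2 = (12 − 8) − 0 = 4, and there is no ∂_2, so H_1 = Z^4.

H_0 = Z,  H_1 = Z^4.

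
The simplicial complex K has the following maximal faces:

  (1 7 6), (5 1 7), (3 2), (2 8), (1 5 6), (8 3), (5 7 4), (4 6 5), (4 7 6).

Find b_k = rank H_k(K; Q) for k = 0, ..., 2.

b_0 = 2, b_1 = 1, b_2 = 1.

K has 8 vertices, 12 edges, 6 triangles.
rank ∂_0 = 0, rank ∂_1 = 6 ⇒ b_0 = 8 − 0 − 6 = 2; all invariant factors of ∂_1 are 1 so no torsion. So H_0 ≅ Z^2.
rank ∂_1 = 6, rank ∂_2 = 5 ⇒ b_1 = 12 − 6 − 5 = 1; all invariant factors of ∂_2 are 1 so no torsion. So H_1 ≅ Z.
rank ∂_2 = 5, rank ∂_3 = 0 ⇒ b_2 = 6 − 5 − 0 = 1. So H_2 ≅ Z.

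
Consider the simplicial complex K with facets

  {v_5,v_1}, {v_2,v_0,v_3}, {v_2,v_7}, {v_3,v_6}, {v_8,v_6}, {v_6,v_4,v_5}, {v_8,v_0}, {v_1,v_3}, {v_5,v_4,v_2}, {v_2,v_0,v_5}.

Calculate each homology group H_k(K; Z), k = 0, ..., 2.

H_0 = Z,  H_1 = Z^3,  H_2 = 0.

Fix the vertex order v_0 < v_1 < v_2 < v_3 < v_4 < v_5 < v_6 < v_7 < v_8 and write every simplex with vertices in increasing order. Then dim K = 2 and the simplices of K are:

  0-simplices (9): [v_0], [v_1], [v_2], [v_3], [v_4], [v_5], [v_6], [v_7], [v_8]
  1-simplices (15): (15 of them)
  2-simplices (4): [v_0,v_2,v_3], [v_0,v_2,v_5], [v_2,v_4,v_5], [v_4,v_5,v_6]

so the chain groups are C_0 ≅ Z^9, C_1 ≅ Z^15, C_2 ≅ Z^4.

The boundary map ∂_1: C_1 → C_0 maps an edge to its endpoints' difference, ∂[p,q] = q − p. For instance
  ∂[v_0,v_2] = [v_2] − [v_0].
The resulting 9×15 matrix has rank 8, and its Smith normal form has invariant factors (1,1,1,1,1,1,1,1).

∂_2: C_2 → C_1 maps a triangle to the signed sum of its edges. For instance
  ∂[v_0,v_2,v_3] = [v_2,v_3] − [v_0,v_3] + [v_0,v_2],
  ∂[v_2,v_4,v_5] = [v_4,v_5] − [v_2,v_5] + [v_2,v_4].
This gives a 15×4 integer matrix of rank 4; reducing to Smith normal form yields diagonal entries (1,1,1,1).

Computing H_k = (kernel of ∂_k) / (image of ∂_{k+1}):

  H_0: rank C_0 − rank ∂_1 = 9 − 8 = 1, and the invariant factors of ∂_1 are all 1, so H_0 = Z.
  H_1: rank ker ∂_1 − rank ∂_2 = (15 − 8) − 4 = 3, and the invariant factors of ∂_2 are all 1, so H_1 = Z^3.
  H_2: rank ker ∂_2 − rank ∂_3 = (4 − 4) − 0 = 0, and there is no ∂_3, so H_2 = 0.

As a check, the Euler characteristic is 9 − 15 + 4 = -2, which agrees with 1 − 3 + 0 = -2.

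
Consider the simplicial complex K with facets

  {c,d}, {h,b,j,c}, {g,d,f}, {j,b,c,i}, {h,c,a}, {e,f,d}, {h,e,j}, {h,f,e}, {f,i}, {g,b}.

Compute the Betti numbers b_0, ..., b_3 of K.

b_0 = 1, b_1 = 3, b_2 = 0, b_3 = 0.

We work with the vertex ordering a < b < c < d < e < f < g < h < i < j. The simplices of K, each written with vertices in increasing order, are:

  0-simplices (10): a, b, c, d, e, f, g, h, i, j
  1-simplices (22): ac, ah, bc, bg, bh, bi, bj, cd, ch, ci, cj, de, df, dg, ef, eh, ej, fg, fh, fi, hj, ij
  2-simplices (12): ach, bch, bci, bcj, bhj, bij, chj, cij, def, dfg, efh, ehj
  3-simplices (2): bchj, bcij

Hence C_0 ≅ Z^10, C_1 ≅ Z^22, C_2 ≅ Z^12, C_3 ≅ Z^2.

Boundary ∂_1: C_1 → C_0 sends each edge [p,q] (with p < q) to q − p.
The resulting 10×22 matrix has rank 9, and its Smith normal form has invariant factors (1,1,1,1,1,1,1,1,1).

The boundary map ∂_2: C_2 → C_1 maps a triangle to the signed sum of its edges. For instance
  ∂chj = hj − cj + ch,
  ∂def = ef − df + de.
The 22×12 boundary matrix has rank 10 and Smith normal form diag(1,1,1,1,1,1,1,1,1,1).

Boundary ∂_3: C_3 → C_2 sends each 3-simplex σ to the alternating sum Σ_i (−1)^i (σ with its i-th vertex removed). For instance
  ∂bchj = chj − bhj + bcj − bch,
  ∂bcij = cij − bij + bcj − bci.
The resulting 12×2 matrix has rank 2, and its Smith normal form has invariant factors (1,1).

Now H_k = ker ∂_k / im ∂_{k+1}, so:

  H_0: rank C_0 − rank ∂_1 = 10 − 9 = 1, and the invariant factors of ∂_1 are all 1, so H_0 ≅ Z.
  H_1: rank ker ∂_1 − rank ∂_2 = (22 − 9) − 10 = 3, and the invariant factors of ∂_2 are all 1, so H_1 ≅ Z^3.
  H_2: rank ker ∂_2 − rank ∂_3 = (12 − 10) − 2 = 0, and the invariant factors of ∂_3 are all 1, so H_2 ≅ 0.
  H_3: rank ker ∂_3 − rank ∂_4 = (2 − 2) − 0 = 0, and there is no ∂_4, so H_3 ≅ 0.

Hence the Betti numbers are b_0 = 1, b_1 = 3, b_2 = 0, b_3 = 0.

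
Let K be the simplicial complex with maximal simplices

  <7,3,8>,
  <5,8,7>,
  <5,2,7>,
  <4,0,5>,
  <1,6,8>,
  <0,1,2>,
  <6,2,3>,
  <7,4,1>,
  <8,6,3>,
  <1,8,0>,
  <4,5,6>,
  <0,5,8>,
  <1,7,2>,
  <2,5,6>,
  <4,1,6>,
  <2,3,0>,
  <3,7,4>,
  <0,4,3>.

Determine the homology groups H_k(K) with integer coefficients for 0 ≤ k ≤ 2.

H_0 = Z,  H_1 = Z^2,  H_2 = Z.

We work with the vertex ordering 0 < 1 < 2 < 3 < 4 < 5 < 6 < 7 < 8. The simplices of K, each written with vertices in increasing order, are:

  0-simplices (9): [0], [1], [2], [3], [4], [5], [6], [7], [8]
  1-simplices (27): (27 of them)
  2-simplices (18): [0,1,2], [0,1,8], [0,2,3], [0,3,4], [0,4,5], [0,5,8], [1,2,7], [1,4,6], [1,4,7], [1,6,8], [2,3,6], [2,5,6], [2,5,7], [3,4,7], [3,6,8], [3,7,8], [4,5,6], [5,7,8]

Hence C_0 ≅ Z^9, C_1 ≅ Z^27, C_2 ≅ Z^18.

∂_1: C_1 → C_0 is given by ∂[p,q] = [q] − [p]. For instance
  ∂[7,8] = [8] − [7].
The resulting 9×27 matrix has rank 8, and its Smith normal form has invariant factors (1,1,1,1,1,1,1,1).

Boundary ∂_2: C_2 → C_1 acts by ∂[p,q,r] = [q,r] − [p,r] + [p,q]. For instance
  ∂[0,1,8] = [1,8] − [0,8] + [0,1],
  ∂[1,2,7] = [2,7] − [1,7] + [1,2].
The resulting 27×18 matrix has rank 17, and its Smith normal form has invariant factors (1,1,1,1,1,1,1,1,1,1,1,1,1,1,1,1,1).

From H_k ≅ ker(∂_k) / im(∂_{k+1}) we obtain:

  H_0: rank C_0 − rank ∂_1 = 9 − 8 = 1, and the invariant factors of ∂_1 are all 1, so H_0 ≅ Z.
  H_1: rank ker ∂_1 − rank ∂_2 = (27 − 8) − 17 = 2, and the invariant factors of ∂_2 are all 1, so H_1 ≅ Z^2.
  H_2: rank ker ∂_2 − rank ∂_3 = (18 − 17) − 0 = 1, and there is no ∂_3, so H_2 ≅ Z.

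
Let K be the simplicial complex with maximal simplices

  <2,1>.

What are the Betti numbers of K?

Fix the vertex order 1 < 2 and write every simplex with vertices in increasing order. Then dim K = 1 and the simplices of K are:

  0-simplices (2): [1], [2]
  1-simplices (1): [1,2]

Hence C_0 ≅ Z^2, C_1 ≅ Z^1.

∂_1: C_1 → C_0 sends each edge [p,q] (with p < q) to q − p.
The resulting 2×1 matrix has rank 1, and its Smith normal form has invariant factors (1).

From H_k ≅ ker(∂_k) / im(∂_{k+1}) we obtain:

  H_0: rank C_0 − rank ∂_1 = 2 − 1 = 1, and the invariant factors of ∂_1 are all 1, so H_0 ≅ Z.
  H_1: rank ker ∂_1 − rank ∂_2 = (1 − 1) − 0 = 0, and there is no ∂_2, so H_1 ≅ 0.

As a check, the Euler characteristic is 2 − 1 = 1, which agrees with 1 − 0 = 1.

Hence the Betti numbers are b_0 = 1, b_1 = 0.

b_0 = 1, b_1 = 0.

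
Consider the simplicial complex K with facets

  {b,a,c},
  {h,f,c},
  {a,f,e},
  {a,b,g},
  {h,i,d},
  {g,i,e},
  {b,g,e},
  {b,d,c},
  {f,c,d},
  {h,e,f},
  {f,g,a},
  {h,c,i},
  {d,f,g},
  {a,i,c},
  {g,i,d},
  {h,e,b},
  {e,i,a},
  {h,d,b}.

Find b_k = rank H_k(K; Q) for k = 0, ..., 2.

We work with the vertex ordering a < b < c < d < e < f < g < h < i. The simplices of K, each written with vertices in increasing order, are:

  0-simplices (9): a, b, c, d, e, f, g, h, i
  1-simplices (27): ab, ac, ae, af, ag, ai, bc, bd, be, bg, bh, cd, cf, ch, ci, df, dg, dh, di, ef, eg, eh, ei, fg, fh, gi, hi
  2-simplices (18): abc, abg, aci, aef, aei, afg, bcd, bdh, beg, beh, cdf, cfh, chi, dfg, dgi, dhi, efh, egi

so the chain groups are C_0 ≅ Z^9, C_1 ≅ Z^27, C_2 ≅ Z^18.

The boundary map ∂_1: C_1 → C_0 maps an edge to its endpoints' difference, ∂[p,q] = q − p. For instance
  ∂ch = h − c.
This gives a 9×27 integer matrix of rank 8; reducing to Smith normal form yields diagonal entries (1,1,1,1,1,1,1,1).

The boundary map ∂_2: C_2 → C_1 sends each 2-simplex [p,q,r] to [q,r] − [p,r] + [p,q]. For instance
  ∂chi = hi − ci + ch,
  ∂bcd = cd − bd + bc.
The 27×18 boundary matrix has rank 18 and Smith normal form diag(1,1,1,1,1,1,1,1,1,1,1,1,1,1,1,1,1,2).

Reading off H_k = ker ∂_k / im ∂_{k+1}:

  H_0: rank C_0 − rank ∂_1 = 9 − 8 = 1, and the invariant factors of ∂_1 are all 1, so H_0 = Z.
  H_1: rank ker ∂_1 − rank ∂_2 = (27 − 8) − 18 = 1, and ∂_2 has invariant factor 2 > 1, so H_1 = Z ⊕ Z_2.
  H_2: rank ker ∂_2 − rank ∂_3 = (18 − 18) − 0 = 0, and there is no ∂_3, so H_2 = 0.

Hence the Betti numbers are b_0 = 1, b_1 = 1, b_2 = 0.

b_0 = 1, b_1 = 1, b_2 = 0.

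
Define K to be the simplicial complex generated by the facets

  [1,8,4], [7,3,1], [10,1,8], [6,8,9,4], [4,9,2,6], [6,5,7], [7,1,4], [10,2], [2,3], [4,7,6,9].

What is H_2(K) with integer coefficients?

H_2 = 0.

We work with the vertex ordering 1 < 2 < 3 < 4 < 5 < 6 < 7 < 8 < 9 < 10. The simplices of K, each written with vertices in increasing order, are:

  0-simplices (10): [1], [2], [3], [4], [5], [6], [7], [8], [9], [10]
  1-simplices (23): (23 of them)
  2-simplices (15): [1,3,7], [1,4,7], [1,4,8], [1,8,10], [2,4,6], [2,4,9], [2,6,9], [4,6,7], [4,6,8], [4,6,9], [4,7,9], [4,8,9], [5,6,7], [6,7,9], [6,8,9]
  3-simplices (3): [2,4,6,9], [4,6,7,9], [4,6,8,9]

Hence C_0 ≅ Z^10, C_1 ≅ Z^23, C_2 ≅ Z^15, C_3 ≅ Z^3.

∂_1: C_1 → C_0 maps an edge to its endpoints' difference, ∂[p,q] = q − p. For instance
  ∂[1,4] = [4] − [1].
This gives a 10×23 integer matrix of rank 9; reducing to Smith normal form yields diagonal entries (1,1,1,1,1,1,1,1,1).

Boundary ∂_2: C_2 → C_1 acts by ∂[p,q,r] = [q,r] − [p,r] + [p,q]. For instance
  ∂[4,7,9] = [7,9] − [4,9] + [4,7],
  ∂[1,4,7] = [4,7] − [1,7] + [1,4].
The resulting 23×15 matrix has rank 12, and its Smith normal form has invariant factors (1,1,1,1,1,1,1,1,1,1,1,1).

∂_3: C_3 → C_2 sends each 3-simplex σ to the alternating sum Σ_i (−1)^i (σ with its i-th vertex removed). For instance
  ∂[4,6,7,9] = [6,7,9] − [4,7,9] + [4,6,9] − [4,6,7],
  ∂[2,4,6,9] = [4,6,9] − [2,6,9] + [2,4,9] − [2,4,6].
This gives a 15×3 integer matrix of rank 3; reducing to Smith normal form yields diagonal entries (1,1,1).

From H_k ≅ ker(∂_k) / im(∂_{k+1}) we obtain:

  H_2: rank ker ∂_2 − rank ∂_3 = (15 − 12) − 3 = 0, and the invariant factors of ∂_3 are all 1, so H_2 ≅ 0.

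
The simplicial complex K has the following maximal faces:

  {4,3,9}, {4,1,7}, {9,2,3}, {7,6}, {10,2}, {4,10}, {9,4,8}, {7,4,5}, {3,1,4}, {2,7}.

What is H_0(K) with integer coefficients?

K has 10 vertices, 17 edges, 6 triangles.
rank ∂_0 = 0, rank ∂_1 = 9 ⇒ b_0 = 10 − 0 − 9 = 1; all invariant factors of ∂_1 are 1 so no torsion. So H_0 = Z.

H_0 ≅ Z.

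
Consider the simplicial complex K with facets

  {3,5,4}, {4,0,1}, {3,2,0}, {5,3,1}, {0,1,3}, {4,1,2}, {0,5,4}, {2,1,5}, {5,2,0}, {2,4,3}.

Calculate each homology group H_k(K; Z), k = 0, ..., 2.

K has 6 vertices, 15 edges, 10 triangles.
rank ∂_0 = 0, rank ∂_1 = 5 ⇒ b_0 = 6 − 0 − 5 = 1; all invariant factors of ∂_1 are 1 so no torsion. So H_0 ≅ Z.
rank ∂_1 = 5, rank ∂_2 = 10 ⇒ b_1 = 15 − 5 − 10 = 0; ∂_2 has invariant factor(s) [2] giving torsion. So H_1 ≅ Z/2.
rank ∂_2 = 10, rank ∂_3 = 0 ⇒ b_2 = 10 − 10 − 0 = 0. So H_2 ≅ 0.

H_0 = Z,  H_1 = Z/2,  H_2 = 0.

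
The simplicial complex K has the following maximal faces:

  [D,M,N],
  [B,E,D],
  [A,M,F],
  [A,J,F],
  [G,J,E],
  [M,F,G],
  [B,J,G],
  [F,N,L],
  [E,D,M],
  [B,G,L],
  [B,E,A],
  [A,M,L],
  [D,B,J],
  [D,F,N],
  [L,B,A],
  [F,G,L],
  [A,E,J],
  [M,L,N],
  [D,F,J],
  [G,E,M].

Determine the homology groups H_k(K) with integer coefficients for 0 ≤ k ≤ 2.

We work with the vertex ordering A < B < D < E < F < G < J < L < M < N. The simplices of K, each written with vertices in increasing order, are:

  0-simplices (10): A, B, D, E, F, G, J, L, M, N
  1-simplices (30): AB, AE, AF, AJ, AL, AM, BD, BE, BG, BJ, BL, DE, DF, DJ, DM, DN, EG, EJ, EM, FG, FJ, FL, FM, FN, GJ, GL, GM, LM, LN, MN
  2-simplices (20): ABE, ABL, AEJ, AFJ, AFM, ALM, BDE, BDJ, BGJ, BGL, DEM, DFJ, DFN, DMN, EGJ, EGM, FGL, FGM, FLN, LMN

giving chain groups C_0 ≅ Z^10, C_1 ≅ Z^30, C_2 ≅ Z^20.

The boundary map ∂_1: C_1 → C_0 maps an edge to its endpoints' difference, ∂[p,q] = q − p.
This gives a 10×30 integer matrix of rank 9; reducing to Smith normal form yields diagonal entries (1,1,1,1,1,1,1,1,1).

∂_2: C_2 → C_1 sends each 2-simplex [p,q,r] to [q,r] − [p,r] + [p,q]. For instance
  ∂BGJ = GJ − BJ + BG,
  ∂FGM = GM − FM + FG.
As a 30×20 matrix over Z this has rank 20, with invariant factors (1,1,1,1,1,1,1,1,1,1,1,1,1,1,1,1,1,1,1,2).

Reading off H_k = ker ∂_k / im ∂_{k+1}:

  H_0: rank C_0 − rank ∂_1 = 10 − 9 = 1, and the invariant factors of ∂_1 are all 1, so H_0 ≅ Z.
  H_1: rank ker ∂_1 − rank ∂_2 = (30 − 9) − 20 = 1, and ∂_2 has invariant factor 2 > 1, so H_1 ≅ Z ⊕ Z/2Z.
  H_2: rank ker ∂_2 − rank ∂_3 = (20 − 20) − 0 = 0, and there is no ∂_3, so H_2 ≅ 0.

H_0 ≅ Z,  H_1 ≅ Z ⊕ Z/2Z,  H_2 = 0.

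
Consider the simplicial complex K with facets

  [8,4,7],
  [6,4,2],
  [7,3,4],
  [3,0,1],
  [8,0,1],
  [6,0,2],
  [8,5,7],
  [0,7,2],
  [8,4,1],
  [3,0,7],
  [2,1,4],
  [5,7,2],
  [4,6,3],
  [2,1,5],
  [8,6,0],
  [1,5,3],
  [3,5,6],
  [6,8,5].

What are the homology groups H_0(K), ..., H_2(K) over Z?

Take the total order 0 < 1 < 2 < 3 < 4 < 5 < 6 < 7 < 8 on the vertex set. Then K (dimension 2) consists of the simplices:

  0-simplices (9): [0], [1], [2], [3], [4], [5], [6], [7], [8]
  1-simplices (27): (27 of them)
  2-simplices (18): [0,1,3], [0,1,8], [0,2,6], [0,2,7], [0,3,7], [0,6,8], [1,2,4], [1,2,5], [1,3,5], [1,4,8], [2,4,6], [2,5,7], [3,4,6], [3,4,7], [3,5,6], [4,7,8], [5,6,8], [5,7,8]

giving chain groups C_0 ≅ Z^9, C_1 ≅ Z^27, C_2 ≅ Z^18.

The boundary map ∂_1: C_1 → C_0 is given by ∂[p,q] = [q] − [p]. For instance
  ∂[6,8] = [8] − [6].
This gives a 9×27 integer matrix of rank 8; reducing to Smith normal form yields diagonal entries (1,1,1,1,1,1,1,1).

Boundary ∂_2: C_2 → C_1 maps a triangle to the signed sum of its edges. For instance
  ∂[1,2,5] = [2,5] − [1,5] + [1,2],
  ∂[0,3,7] = [3,7] − [0,7] + [0,3].
This gives a 27×18 integer matrix of rank 17; reducing to Smith normal form yields diagonal entries (1,1,1,1,1,1,1,1,1,1,1,1,1,1,1,1,1).

Reading off H_k = ker ∂_k / im ∂_{k+1}:

  H_0: rank C_0 − rank ∂_1 = 9 − 8 = 1, and the invariant factors of ∂_1 are all 1, so H_0 ≅ Z.
  H_1: rank ker ∂_1 − rank ∂_2 = (27 − 8) − 17 = 2, and the invariant factors of ∂_2 are all 1, so H_1 ≅ Z^2.
  H_2: rank ker ∂_2 − rank ∂_3 = (18 − 17) − 0 = 1, and there is no ∂_3, so H_2 ≅ Z.

As a check, the Euler characteristic is 9 − 27 + 18 = 0, which agrees with 1 − 2 + 1 = 0.

H_0 = Z,  H_1 = Z^2,  H_2 = Z.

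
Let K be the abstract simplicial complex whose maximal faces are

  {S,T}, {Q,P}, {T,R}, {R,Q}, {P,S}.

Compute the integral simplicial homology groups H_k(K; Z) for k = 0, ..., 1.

K has 5 vertices, 5 edges.
rank ∂_0 = 0, rank ∂_1 = 4 ⇒ b_0 = 5 − 0 − 4 = 1; all invariant factors of ∂_1 are 1 so no torsion. So H_0 ≅ Z.
rank ∂_1 = 4, rank ∂_2 = 0 ⇒ b_1 = 5 − 4 − 0 = 1. So H_1 ≅ Z.

H_0 ≅ Z,  H_1 ≅ Z.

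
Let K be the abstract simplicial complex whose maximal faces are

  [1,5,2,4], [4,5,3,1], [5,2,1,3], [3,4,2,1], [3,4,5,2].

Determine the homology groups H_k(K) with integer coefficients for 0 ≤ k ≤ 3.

K has 5 vertices, 10 edges, 10 triangles, 5 3-simplices.
rank ∂_0 = 0, rank ∂_1 = 4 ⇒ b_0 = 5 − 0 − 4 = 1; all invariant factors of ∂_1 are 1 so no torsion. So H_0 ≅ Z.
rank ∂_1 = 4, rank ∂_2 = 6 ⇒ b_1 = 10 − 4 − 6 = 0; all invariant factors of ∂_2 are 1 so no torsion. So H_1 ≅ 0.
rank ∂_2 = 6, rank ∂_3 = 4 ⇒ b_2 = 10 − 6 − 4 = 0; all invariant factors of ∂_3 are 1 so no torsion. So H_2 ≅ 0.
rank ∂_3 = 4, rank ∂_4 = 0 ⇒ b_3 = 5 − 4 − 0 = 1. So H_3 ≅ Z.

H_0 = Z,  H_1 = 0,  H_2 = 0,  H_3 = Z.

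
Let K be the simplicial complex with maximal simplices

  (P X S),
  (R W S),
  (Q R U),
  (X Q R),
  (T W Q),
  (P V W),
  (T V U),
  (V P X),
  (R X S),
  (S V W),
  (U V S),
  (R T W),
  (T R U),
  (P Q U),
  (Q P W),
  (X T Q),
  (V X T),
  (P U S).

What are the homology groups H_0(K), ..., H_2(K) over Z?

Order the vertices as P < Q < R < S < T < U < V < W < X. Listing each simplex with vertices in this order, K has dimension 2 with simplices:

  0-simplices (9): P, Q, R, S, T, U, V, W, X
  1-simplices (27): PQ, PS, PU, PV, PW, PX, QR, QT, QU, QW, QX, RS, RT, RU, RW, RX, SU, SV, SW, SX, TU, TV, TW, TX, UV, VW, VX
  2-simplices (18): PQU, PQW, PSU, PSX, PVW, PVX, QRU, QRX, QTW, QTX, RSW, RSX, RTU, RTW, SUV, SVW, TUV, TVX

so the chain groups are C_0 ≅ Z^9, C_1 ≅ Z^27, C_2 ≅ Z^18.

∂_1: C_1 → C_0 maps an edge to its endpoints' difference, ∂[p,q] = q − p. For instance
  ∂QR = R − Q.
The resulting 9×27 matrix has rank 8, and its Smith normal form has invariant factors (1,1,1,1,1,1,1,1).

Boundary ∂_2: C_2 → C_1 sends each 2-simplex [p,q,r] to [q,r] − [p,r] + [p,q]. For instance
  ∂PQW = QW − PW + PQ,
  ∂SVW = VW − SW + SV.
The resulting 27×18 matrix has rank 18, and its Smith normal form has invariant factors (1,1,1,1,1,1,1,1,1,1,1,1,1,1,1,1,1,2).

Reading off H_k = ker ∂_k / im ∂_{k+1}:

  H_0: rank C_0 − rank ∂_1 = 9 − 8 = 1, and the invariant factors of ∂_1 are all 1, so H_0 = Z.
  H_1: rank ker ∂_1 − rank ∂_2 = (27 − 8) − 18 = 1, and ∂_2 has invariant factor 2 > 1, so H_1 = Z ⊕ Z_2.
  H_2: rank ker ∂_2 − rank ∂_3 = (18 − 18) − 0 = 0, and there is no ∂_3, so H_2 = 0.

As a check, the Euler characteristic is 9 − 27 + 18 = 0, which agrees with 1 − 1 + 0 = 0.

H_0 ≅ Z,  H_1 ≅ Z ⊕ Z_2,  H_2 = 0.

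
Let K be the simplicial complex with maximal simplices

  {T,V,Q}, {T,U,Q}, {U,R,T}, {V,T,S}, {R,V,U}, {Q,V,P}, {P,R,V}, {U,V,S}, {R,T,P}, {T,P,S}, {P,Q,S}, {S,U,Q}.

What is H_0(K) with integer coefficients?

Order the vertices as P < Q < R < S < T < U < V. Listing each simplex with vertices in this order, K has dimension 2 with simplices:

  0-simplices (7): P, Q, R, S, T, U, V
  1-simplices (18): PQ, PR, PS, PT, PV, QS, QT, QU, QV, RT, RU, RV, ST, SU, SV, TU, TV, UV
  2-simplices (12): PQS, PQV, PRT, PRV, PST, QSU, QTU, QTV, RTU, RUV, STV, SUV

giving chain groups C_0 ≅ Z^7, C_1 ≅ Z^18, C_2 ≅ Z^12.

Boundary ∂_1: C_1 → C_0 sends each edge [p,q] (with p < q) to q − p. For instance
  ∂PV = V − P.
As a 7×18 matrix over Z this has rank 6, with invariant factors (1,1,1,1,1,1).

Boundary ∂_2: C_2 → C_1 acts by ∂[p,q,r] = [q,r] − [p,r] + [p,q]. For instance
  ∂PRT = RT − PT + PR,
  ∂PST = ST − PT + PS.
This gives a 18×12 integer matrix of rank 12; reducing to Smith normal form yields diagonal entries (1,1,1,1,1,1,1,1,1,1,1,2).

Reading off H_k = ker ∂_k / im ∂_{k+1}:

  H_0: rank C_0 − rank ∂_1 = 7 − 6 = 1, and the invariant factors of ∂_1 are all 1, so H_0 ≅ Z.

(K is a triangulation of the real projective plane RP^2.)

H_0 ≅ Z.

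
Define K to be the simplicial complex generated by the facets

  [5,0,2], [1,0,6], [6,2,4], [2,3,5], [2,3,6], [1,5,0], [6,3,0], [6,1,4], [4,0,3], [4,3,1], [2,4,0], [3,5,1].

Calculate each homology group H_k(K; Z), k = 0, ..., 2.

H_0 = Z,  H_1 = Z/2Z,  H_2 = 0.

K has 7 vertices, 18 edges, 12 triangles.
rank ∂_0 = 0, rank ∂_1 = 6 ⇒ b_0 = 7 − 0 − 6 = 1; all invariant factors of ∂_1 are 1 so no torsion. So H_0 ≅ Z.
rank ∂_1 = 6, rank ∂_2 = 12 ⇒ b_1 = 18 − 6 − 12 = 0; ∂_2 has invariant factor(s) [2] giving torsion. So H_1 ≅ Z/2Z.
rank ∂_2 = 12, rank ∂_3 = 0 ⇒ b_2 = 12 − 12 − 0 = 0. So H_2 ≅ 0.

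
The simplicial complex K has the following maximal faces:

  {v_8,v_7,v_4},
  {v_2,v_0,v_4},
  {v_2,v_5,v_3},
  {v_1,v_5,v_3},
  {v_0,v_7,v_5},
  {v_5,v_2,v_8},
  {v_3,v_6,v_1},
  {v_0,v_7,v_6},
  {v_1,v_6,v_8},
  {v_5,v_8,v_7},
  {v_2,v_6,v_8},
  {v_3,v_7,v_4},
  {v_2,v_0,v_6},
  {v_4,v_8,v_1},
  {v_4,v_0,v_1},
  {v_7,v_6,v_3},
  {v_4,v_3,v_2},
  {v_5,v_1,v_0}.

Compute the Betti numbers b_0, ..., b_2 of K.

Take the total order v_0 < v_1 < v_2 < v_3 < v_4 < v_5 < v_6 < v_7 < v_8 on the vertex set. Then K (dimension 2) consists of the simplices:

  0-simplices (9): [v_0], [v_1], [v_2], [v_3], [v_4], [v_5], [v_6], [v_7], [v_8]
  1-simplices (27): (27 of them)
  2-simplices (18): (18 of them)

so the chain groups are C_0 ≅ Z^9, C_1 ≅ Z^27, C_2 ≅ Z^18.

Boundary ∂_1: C_1 → C_0 maps an edge to its endpoints' difference, ∂[p,q] = q − p. For instance
  ∂[v_2,v_4] = [v_4] − [v_2].
The resulting 9×27 matrix has rank 8, and its Smith normal form has invariant factors (1,1,1,1,1,1,1,1).

Boundary ∂_2: C_2 → C_1 maps a triangle to the signed sum of its edges. For instance
  ∂[v_1,v_4,v_8] = [v_4,v_8] − [v_1,v_8] + [v_1,v_4],
  ∂[v_0,v_6,v_7] = [v_6,v_7] − [v_0,v_7] + [v_0,v_6].
This gives a 27×18 integer matrix of rank 17; reducing to Smith normal form yields diagonal entries (1,1,1,1,1,1,1,1,1,1,1,1,1,1,1,1,1).

From H_k ≅ ker(∂_k) / im(∂_{k+1}) we obtain:

  H_0: rank C_0 − rank ∂_1 = 9 − 8 = 1, and the invariant factors of ∂_1 are all 1, so H_0 ≅ Z.
  H_1: rank ker ∂_1 − rank ∂_2 = (27 − 8) − 17 = 2, and the invariant factors of ∂_2 are all 1, so H_1 ≅ Z^2.
  H_2: rank ker ∂_2 − rank ∂_3 = (18 − 17) − 0 = 1, and there is no ∂_3, so H_2 ≅ Z.

(K is a triangulation of the torus T^2.)

Hence the Betti numbers are b_0 = 1, b_1 = 2, b_2 = 1.

b_0 = 1, b_1 = 2, b_2 = 1.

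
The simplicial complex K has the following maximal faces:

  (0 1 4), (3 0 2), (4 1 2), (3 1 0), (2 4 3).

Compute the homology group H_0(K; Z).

We work with the vertex ordering 0 < 1 < 2 < 3 < 4. The simplices of K, each written with vertices in increasing order, are:

  0-simplices (5): [0], [1], [2], [3], [4]
  1-simplices (10): [0,1], [0,2], [0,3], [0,4], [1,2], [1,3], [1,4], [2,3], [2,4], [3,4]
  2-simplices (5): [0,1,3], [0,1,4], [0,2,3], [1,2,4], [2,3,4]

giving chain groups C_0 ≅ Z^5, C_1 ≅ Z^10, C_2 ≅ Z^5.

Boundary ∂_1: C_1 → C_0 maps an edge to its endpoints' difference, ∂[p,q] = q − p.
As a 5×10 matrix over Z this has rank 4, with invariant factors (1,1,1,1).

∂_2: C_2 → C_1 sends each 2-simplex [p,q,r] to [q,r] − [p,r] + [p,q]. For instance
  ∂[0,1,3] = [1,3] − [0,3] + [0,1],
  ∂[1,2,4] = [2,4] − [1,4] + [1,2].
This gives a 10×5 integer matrix of rank 5; reducing to Smith normal form yields diagonal entries (1,1,1,1,1).

Now H_k = ker ∂_k / im ∂_{k+1}, so:

  H_0: rank C_0 − rank ∂_1 = 5 − 4 = 1, and the invariant factors of ∂_1 are all 1, so H_0 ≅ Z.

H_0 ≅ Z.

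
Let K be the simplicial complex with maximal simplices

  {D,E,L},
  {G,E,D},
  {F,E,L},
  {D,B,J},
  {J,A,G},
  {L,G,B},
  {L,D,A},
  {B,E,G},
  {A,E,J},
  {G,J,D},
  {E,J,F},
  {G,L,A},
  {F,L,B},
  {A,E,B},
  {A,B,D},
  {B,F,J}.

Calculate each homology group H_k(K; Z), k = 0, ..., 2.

H_0 ≅ Z,  H_1 ≅ Z^2,  H_2 ≅ Z.

Take the total order A < B < D < E < F < G < J < L on the vertex set. Then K (dimension 2) consists of the simplices:

  0-simplices (8): A, B, D, E, F, G, J, L
  1-simplices (24): AB, AD, AE, AG, AJ, AL, BD, BE, BF, BG, BJ, BL, DE, DG, DJ, DL, EF, EG, EJ, EL, FJ, FL, GJ, GL
  2-simplices (16): ABD, ABE, ADL, AEJ, AGJ, AGL, BDJ, BEG, BFJ, BFL, BGL, DEG, DEL, DGJ, EFJ, EFL

giving chain groups C_0 ≅ Z^8, C_1 ≅ Z^24, C_2 ≅ Z^16.

Boundary ∂_1: C_1 → C_0 is given by ∂[p,q] = [q] − [p]. For instance
  ∂AE = E − A.
As a 8×24 matrix over Z this has rank 7, with invariant factors (1,1,1,1,1,1,1).

Boundary ∂_2: C_2 → C_1 acts by ∂[p,q,r] = [q,r] − [p,r] + [p,q]. For instance
  ∂AGJ = GJ − AJ + AG,
  ∂DGJ = GJ − DJ + DG.
As a 24×16 matrix over Z this has rank 15, with invariant factors (1,1,1,1,1,1,1,1,1,1,1,1,1,1,1).

Reading off H_k = ker ∂_k / im ∂_{k+1}:

  H_0: rank C_0 − rank ∂_1 = 8 − 7 = 1, and the invariant factors of ∂_1 are all 1, so H_0 = Z.
  H_1: rank ker ∂_1 − rank ∂_2 = (24 − 7) − 15 = 2, and the invariant factors of ∂_2 are all 1, so H_1 = Z^2.
  H_2: rank ker ∂_2 − rank ∂_3 = (16 − 15) − 0 = 1, and there is no ∂_3, so H_2 = Z.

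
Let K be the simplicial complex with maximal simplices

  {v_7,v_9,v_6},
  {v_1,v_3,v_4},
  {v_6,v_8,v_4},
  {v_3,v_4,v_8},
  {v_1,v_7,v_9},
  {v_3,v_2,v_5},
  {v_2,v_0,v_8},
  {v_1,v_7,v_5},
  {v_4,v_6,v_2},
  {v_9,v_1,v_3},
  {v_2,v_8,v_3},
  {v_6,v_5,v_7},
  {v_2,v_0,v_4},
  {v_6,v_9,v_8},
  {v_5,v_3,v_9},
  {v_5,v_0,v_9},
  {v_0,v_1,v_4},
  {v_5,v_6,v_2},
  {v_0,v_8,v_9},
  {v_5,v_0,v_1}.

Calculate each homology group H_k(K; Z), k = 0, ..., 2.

H_0 ≅ Z,  H_1 ≅ Z ⊕ Z/2,  H_2 = 0.

Fix the vertex order v_0 < v_1 < v_2 < v_3 < v_4 < v_5 < v_6 < v_7 < v_8 < v_9 and write every simplex with vertices in increasing order. Then dim K = 2 and the simplices of K are:

  0-simplices (10): [v_0], [v_1], [v_2], [v_3], [v_4], [v_5], [v_6], [v_7], [v_8], [v_9]
  1-simplices (30): (30 of them)
  2-simplices (20): (20 of them)

so the chain groups are C_0 ≅ Z^10, C_1 ≅ Z^30, C_2 ≅ Z^20.

The boundary map ∂_1: C_1 → C_0 sends each edge [p,q] (with p < q) to q − p. For instance
  ∂[v_0,v_2] = [v_2] − [v_0].
The resulting 10×30 matrix has rank 9, and its Smith normal form has invariant factors (1,1,1,1,1,1,1,1,1).

∂_2: C_2 → C_1 acts by ∂[p,q,r] = [q,r] − [p,r] + [p,q]. For instance
  ∂[v_0,v_8,v_9] = [v_8,v_9] − [v_0,v_9] + [v_0,v_8],
  ∂[v_2,v_3,v_8] = [v_3,v_8] − [v_2,v_8] + [v_2,v_3].
The 30×20 boundary matrix has rank 20 and Smith normal form diag(1,1,1,1,1,1,1,1,1,1,1,1,1,1,1,1,1,1,1,2).

Now H_k = ker ∂_k / im ∂_{k+1}, so:

  H_0: rank C_0 − rank ∂_1 = 10 − 9 = 1, and the invariant factors of ∂_1 are all 1, so H_0 = Z.
  H_1: rank ker ∂_1 − rank ∂_2 = (30 − 9) − 20 = 1, and ∂_2 has invariant factor 2 > 1, so H_1 = Z ⊕ Z/2.
  H_2: rank ker ∂_2 − rank ∂_3 = (20 − 20) − 0 = 0, and there is no ∂_3, so H_2 = 0.

As a check, the Euler characteristic is 10 − 30 + 20 = 0, which agrees with 1 − 1 + 0 = 0.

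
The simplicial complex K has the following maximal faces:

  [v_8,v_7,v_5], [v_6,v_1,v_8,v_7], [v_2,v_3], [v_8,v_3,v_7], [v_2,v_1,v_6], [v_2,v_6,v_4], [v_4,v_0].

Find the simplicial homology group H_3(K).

Fix the vertex order v_0 < v_1 < v_2 < v_3 < v_4 < v_5 < v_6 < v_7 < v_8 and write every simplex with vertices in increasing order. Then dim K = 3 and the simplices of K are:

  0-simplices (9): [v_0], [v_1], [v_2], [v_3], [v_4], [v_5], [v_6], [v_7], [v_8]
  1-simplices (16): (16 of them)
  2-simplices (8): [v_1,v_2,v_6], [v_1,v_6,v_7], [v_1,v_6,v_8], [v_1,v_7,v_8], [v_2,v_4,v_6], [v_3,v_7,v_8], [v_5,v_7,v_8], [v_6,v_7,v_8]
  3-simplices (1): [v_1,v_6,v_7,v_8]

Hence C_0 ≅ Z^9, C_1 ≅ Z^16, C_2 ≅ Z^8, C_3 ≅ Z^1.

∂_1: C_1 → C_0 sends each edge [p,q] (with p < q) to q − p.
As a 9×16 matrix over Z this has rank 8, with invariant factors (1,1,1,1,1,1,1,1).

The boundary map ∂_2: C_2 → C_1 maps a triangle to the signed sum of its edges. For instance
  ∂[v_6,v_7,v_8] = [v_7,v_8] − [v_6,v_8] + [v_6,v_7],
  ∂[v_1,v_6,v_8] = [v_6,v_8] − [v_1,v_8] + [v_1,v_6].
The 16×8 boundary matrix has rank 7 and Smith normal form diag(1,1,1,1,1,1,1).

The boundary map ∂_3: C_3 → C_2 sends each 3-simplex σ to the alternating sum Σ_i (−1)^i (σ with its i-th vertex removed). For instance
  ∂[v_1,v_6,v_7,v_8] = [v_6,v_7,v_8] − [v_1,v_7,v_8] + [v_1,v_6,v_8] − [v_1,v_6,v_7].
The resulting 8×1 matrix has rank 1, and its Smith normal form has invariant factors (1).

From H_k ≅ ker(∂_k) / im(∂_{k+1}) we obtain:

  H_3: rank ker ∂_3 − rank ∂_4 = (1 − 1) − 0 = 0, and there is no ∂_4, so H_3 ≅ 0.

H_3 ≅ 0.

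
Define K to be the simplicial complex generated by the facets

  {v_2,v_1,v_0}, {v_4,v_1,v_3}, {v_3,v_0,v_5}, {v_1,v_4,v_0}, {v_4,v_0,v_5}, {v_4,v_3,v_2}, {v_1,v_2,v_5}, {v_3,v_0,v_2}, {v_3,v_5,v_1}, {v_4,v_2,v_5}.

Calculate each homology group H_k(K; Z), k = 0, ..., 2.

H_0 = Z,  H_1 = Z_2,  H_2 = 0.

Take the total order v_0 < v_1 < v_2 < v_3 < v_4 < v_5 on the vertex set. Then K (dimension 2) consists of the simplices:

  0-simplices (6): [v_0], [v_1], [v_2], [v_3], [v_4], [v_5]
  1-simplices (15): (15 of them)
  2-simplices (10): [v_0,v_1,v_2], [v_0,v_1,v_4], [v_0,v_2,v_3], [v_0,v_3,v_5], [v_0,v_4,v_5], [v_1,v_2,v_5], [v_1,v_3,v_4], [v_1,v_3,v_5], [v_2,v_3,v_4], [v_2,v_4,v_5]

so the chain groups are C_0 ≅ Z^6, C_1 ≅ Z^15, C_2 ≅ Z^10.

The boundary map ∂_1: C_1 → C_0 is given by ∂[p,q] = [q] − [p].
The resulting 6×15 matrix has rank 5, and its Smith normal form has invariant factors (1,1,1,1,1).

Boundary ∂_2: C_2 → C_1 sends each 2-simplex [p,q,r] to [q,r] − [p,r] + [p,q]. For instance
  ∂[v_0,v_2,v_3] = [v_2,v_3] − [v_0,v_3] + [v_0,v_2],
  ∂[v_1,v_3,v_5] = [v_3,v_5] − [v_1,v_5] + [v_1,v_3].
This gives a 15×10 integer matrix of rank 10; reducing to Smith normal form yields diagonal entries (1,1,1,1,1,1,1,1,1,2).

Computing H_k = (kernel of ∂_k) / (image of ∂_{k+1}):

  H_0: rank C_0 − rank ∂_1 = 6 − 5 = 1, and the invariant factors of ∂_1 are all 1, so H_0 = Z.
  H_1: rank ker ∂_1 − rank ∂_2 = (15 − 5) − 10 = 0, and ∂_2 has invariant factor 2 > 1, so H_1 = Z_2.
  H_2: rank ker ∂_2 − rank ∂_3 = (10 − 10) − 0 = 0, and there is no ∂_3, so H_2 = 0.

As a check, the Euler characteristic is 6 − 15 + 10 = 1, which agrees with 1 − 0 + 0 = 1.
(K is a triangulation of the real projective plane RP^2.)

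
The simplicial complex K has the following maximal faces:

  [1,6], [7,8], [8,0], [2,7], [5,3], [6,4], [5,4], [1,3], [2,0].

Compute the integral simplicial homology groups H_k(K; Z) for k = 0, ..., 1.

H_0 = Z^2,  H_1 = Z^2.

Order the vertices as 0 < 1 < 2 < 3 < 4 < 5 < 6 < 7 < 8. Listing each simplex with vertices in this order, K has dimension 1 with simplices:

  0-simplices (9): [0], [1], [2], [3], [4], [5], [6], [7], [8]
  1-simplices (9): [0,2], [0,8], [1,3], [1,6], [2,7], [3,5], [4,5], [4,6], [7,8]

so the chain groups are C_0 ≅ Z^9, C_1 ≅ Z^9.

The boundary map ∂_1: C_1 → C_0 maps an edge to its endpoints' difference, ∂[p,q] = q − p. For instance
  ∂[0,2] = [2] − [0].
The resulting 9×9 matrix has rank 7, and its Smith normal form has invariant factors (1,1,1,1,1,1,1).

From H_k ≅ ker(∂_k) / im(∂_{k+1}) we obtain:

  H_0: rank C_0 − rank ∂_1 = 9 − 7 = 2, and the invariant factors of ∂_1 are all 1, so H_0 ≅ Z^2.
  H_1: rank ker ∂_1 − rank ∂_2 = (9 − 7) − 0 = 2, and there is no ∂_2, so H_1 ≅ Z^2.

(K is a triangulation of the disjoint union of the circle S^1 and the circle S^1.)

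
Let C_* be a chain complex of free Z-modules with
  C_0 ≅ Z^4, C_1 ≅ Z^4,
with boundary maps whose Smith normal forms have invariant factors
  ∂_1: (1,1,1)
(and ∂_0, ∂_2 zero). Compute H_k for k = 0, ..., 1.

H_0 ≅ Z,  H_1 ≅ Z.

H_0: b_0 = 4 − 0 − 3 = 1; torsion from ∂_1 factors > 1: none. So H_0 ≅ Z.
H_1: b_1 = 4 − 3 − 0 = 1; torsion from ∂_2 factors > 1: none. So H_1 ≅ Z.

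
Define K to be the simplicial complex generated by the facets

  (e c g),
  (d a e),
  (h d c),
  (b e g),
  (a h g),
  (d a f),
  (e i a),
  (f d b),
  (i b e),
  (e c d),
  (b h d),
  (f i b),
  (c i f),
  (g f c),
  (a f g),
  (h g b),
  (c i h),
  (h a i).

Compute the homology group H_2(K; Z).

H_2 ≅ Z.

Take the total order a < b < c < d < e < f < g < h < i on the vertex set. Then K (dimension 2) consists of the simplices:

  0-simplices (9): a, b, c, d, e, f, g, h, i
  1-simplices (27): ad, ae, af, ag, ah, ai, bd, be, bf, bg, bh, bi, cd, ce, cf, cg, ch, ci, de, df, dh, eg, ei, fg, fi, gh, hi
  2-simplices (18): ade, adf, aei, afg, agh, ahi, bdf, bdh, beg, bei, bfi, bgh, cde, cdh, ceg, cfg, cfi, chi

giving chain groups C_0 ≅ Z^9, C_1 ≅ Z^27, C_2 ≅ Z^18.

∂_1: C_1 → C_0 is given by ∂[p,q] = [q] − [p]. For instance
  ∂ag = g − a.
As a 9×27 matrix over Z this has rank 8, with invariant factors (1,1,1,1,1,1,1,1).

Boundary ∂_2: C_2 → C_1 maps a triangle to the signed sum of its edges. For instance
  ∂bdf = df − bf + bd,
  ∂cdh = dh − ch + cd.
The resulting 27×18 matrix has rank 17, and its Smith normal form has invariant factors (1,1,1,1,1,1,1,1,1,1,1,1,1,1,1,1,1).

Now H_k = ker ∂_k / im ∂_{k+1}, so:

  H_2: rank ker ∂_2 − rank ∂_3 = (18 − 17) − 0 = 1, and there is no ∂_3, so H_2 ≅ Z.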